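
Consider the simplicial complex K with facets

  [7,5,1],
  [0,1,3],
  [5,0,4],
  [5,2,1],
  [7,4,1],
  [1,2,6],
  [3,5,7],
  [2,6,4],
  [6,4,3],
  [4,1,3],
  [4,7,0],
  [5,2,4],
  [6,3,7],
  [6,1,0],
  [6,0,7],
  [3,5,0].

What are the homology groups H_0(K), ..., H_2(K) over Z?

Take the total order 0 < 1 < 2 < 3 < 4 < 5 < 6 < 7 on the vertex set. Then K (dimension 2) consists of the simplices:

  0-simplices (8): [0], [1], [2], [3], [4], [5], [6], [7]
  1-simplices (24): (24 of them)
  2-simplices (16): [0,1,3], [0,1,6], [0,3,5], [0,4,5], [0,4,7], [0,6,7], [1,2,5], [1,2,6], [1,3,4], [1,4,7], [1,5,7], [2,4,5], [2,4,6], [3,4,6], [3,5,7], [3,6,7]

Hence C_0 ≅ Z^8, C_1 ≅ Z^24, C_2 ≅ Z^16.

∂_1: C_1 → C_0 sends each edge [p,q] (with p < q) to q − p.
This gives a 8×24 integer matrix of rank 7; reducing to Smith normal form yields diagonal entries (1,1,1,1,1,1,1).

∂_2: C_2 → C_1 maps a triangle to the signed sum of its edges. For instance
  ∂[1,2,5] = [2,5] − [1,5] + [1,2],
  ∂[2,4,5] = [4,5] − [2,5] + [2,4].
The 24×16 boundary matrix has rank 15 and Smith normal form diag(1,1,1,1,1,1,1,1,1,1,1,1,1,1,1).

Now H_k = ker ∂_k / im ∂_{k+1}, so:

  H_0: rank C_0 − rank ∂_1 = 8 − 7 = 1, and the invariant factors of ∂_1 are all 1, so H_0 = Z.
  H_1: rank ker ∂_1 − rank ∂_2 = (24 − 7) − 15 = 2, and the invariant factors of ∂_2 are all 1, so H_1 = Z^2.
  H_2: rank ker ∂_2 − rank ∂_3 = (16 − 15) − 0 = 1, and there is no ∂_3, so H_2 = Z.

As a check, the Euler characteristic is 8 − 24 + 16 = 0, which agrees with 1 − 2 + 1 = 0.
(K is a triangulation of the torus T^2.)

H_0 = Z,  H_1 = Z^2,  H_2 = Z.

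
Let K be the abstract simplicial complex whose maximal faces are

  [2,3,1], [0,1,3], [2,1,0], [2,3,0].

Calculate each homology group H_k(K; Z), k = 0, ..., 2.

H_0 ≅ Z,  H_1 = 0,  H_2 ≅ Z.

Order the vertices as 0 < 1 < 2 < 3. Listing each simplex with vertices in this order, K has dimension 2 with simplices:

  0-simplices (4): [0], [1], [2], [3]
  1-simplices (6): [0,1], [0,2], [0,3], [1,2], [1,3], [2,3]
  2-simplices (4): [0,1,2], [0,1,3], [0,2,3], [1,2,3]

so the chain groups are C_0 ≅ Z^4, C_1 ≅ Z^6, C_2 ≅ Z^4.

The boundary map ∂_1: C_1 → C_0 sends each edge [p,q] (with p < q) to q − p. For instance
  ∂[2,3] = [3] − [2].
This gives a 4×6 integer matrix of rank 3; reducing to Smith normal form yields diagonal entries (1,1,1).

Boundary ∂_2: C_2 → C_1 acts by ∂[p,q,r] = [q,r] − [p,r] + [p,q]. For instance
  ∂[1,2,3] = [2,3] − [1,3] + [1,2],
  ∂[0,2,3] = [2,3] − [0,3] + [0,2].
The 6×4 boundary matrix has rank 3 and Smith normal form diag(1,1,1).

From H_k ≅ ker(∂_k) / im(∂_{k+1}) we obtain:

  H_0: rank C_0 − rank ∂_1 = 4 − 3 = 1, and the invariant factors of ∂_1 are all 1, so H_0 = Z.
  H_1: rank ker ∂_1 − rank ∂_2 = (6 − 3) − 3 = 0, and the invariant factors of ∂_2 are all 1, so H_1 = 0.
  H_2: rank ker ∂_2 − rank ∂_3 = (4 − 3) − 0 = 1, and there is no ∂_3, so H_2 = Z.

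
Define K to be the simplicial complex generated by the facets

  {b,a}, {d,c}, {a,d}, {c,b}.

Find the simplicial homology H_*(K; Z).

Fix the vertex order a < b < c < d and write every simplex with vertices in increasing order. Then dim K = 1 and the simplices of K are:

  0-simplices (4): a, b, c, d
  1-simplices (4): ab, ad, bc, cd

giving chain groups C_0 ≅ Z^4, C_1 ≅ Z^4.

∂_1: C_1 → C_0 sends each edge [p,q] (with p < q) to q − p. For instance
  ∂ad = d − a.
This gives a 4×4 integer matrix of rank 3; reducing to Smith normal form yields diagonal entries (1,1,1).

From H_k ≅ ker(∂_k) / im(∂_{k+1}) we obtain:

  H_0: rank C_0 − rank ∂_1 = 4 − 3 = 1, and the invariant factors of ∂_1 are all 1, so H_0 = Z.
  H_1: rank ker ∂_1 − rank ∂_2 = (4 − 3) − 0 = 1, and there is no ∂_2, so H_1 = Z.

H_0 = Z,  H_1 = Z.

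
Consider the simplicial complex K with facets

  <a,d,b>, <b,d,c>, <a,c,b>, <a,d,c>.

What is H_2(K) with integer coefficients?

Order the vertices as a < b < c < d. Listing each simplex with vertices in this order, K has dimension 2 with simplices:

  0-simplices (4): a, b, c, d
  1-simplices (6): ab, ac, ad, bc, bd, cd
  2-simplices (4): abc, abd, acd, bcd

giving chain groups C_0 ≅ Z^4, C_1 ≅ Z^6, C_2 ≅ Z^4.

The boundary map ∂_1: C_1 → C_0 maps an edge to its endpoints' difference, ∂[p,q] = q − p. For instance
  ∂ac = c − a.
As a 4×6 matrix over Z this has rank 3, with invariant factors (1,1,1).

The boundary map ∂_2: C_2 → C_1 acts by ∂[p,q,r] = [q,r] − [p,r] + [p,q]. For instance
  ∂bcd = cd − bd + bc,
  ∂abc = bc − ac + ab.
The resulting 6×4 matrix has rank 3, and its Smith normal form has invariant factors (1,1,1).

Reading off H_k = ker ∂_k / im ∂_{k+1}:

  H_2: rank ker ∂_2 − rank ∂_3 = (4 − 3) − 0 = 1, and there is no ∂_3, so H_2 ≅ Z.

H_2 = Z.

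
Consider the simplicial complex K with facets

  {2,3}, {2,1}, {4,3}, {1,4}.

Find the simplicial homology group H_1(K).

H_1 ≅ Z.

Fix the vertex order 1 < 2 < 3 < 4 and write every simplex with vertices in increasing order. Then dim K = 1 and the simplices of K are:

  0-simplices (4): [1], [2], [3], [4]
  1-simplices (4): [1,2], [1,4], [2,3], [3,4]

so the chain groups are C_0 ≅ Z^4, C_1 ≅ Z^4.

The boundary map ∂_1: C_1 → C_0 is given by ∂[p,q] = [q] − [p]. For instance
  ∂[3,4] = [4] − [3].
The resulting 4×4 matrix has rank 3, and its Smith normal form has invariant factors (1,1,1).

From H_k ≅ ker(∂_k) / im(∂_{k+1}) we obtain:

  H_1: rank ker ∂_1 − rank ∂_2 = (4 − 3) − 0 = 1, and there is no ∂_2, so H_1 = Z.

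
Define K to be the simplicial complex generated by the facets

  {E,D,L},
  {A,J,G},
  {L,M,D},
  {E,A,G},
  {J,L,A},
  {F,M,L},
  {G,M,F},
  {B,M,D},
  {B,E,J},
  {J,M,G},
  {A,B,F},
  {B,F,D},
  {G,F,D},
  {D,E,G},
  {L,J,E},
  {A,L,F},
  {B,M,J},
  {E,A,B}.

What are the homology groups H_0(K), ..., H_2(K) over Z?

H_0 = Z,  H_1 = Z × Z/2,  H_2 = 0.

We work with the vertex ordering A < B < D < E < F < G < J < L < M. The simplices of K, each written with vertices in increasing order, are:

  0-simplices (9): A, B, D, E, F, G, J, L, M
  1-simplices (27): AB, AE, AF, AG, AJ, AL, BD, BE, BF, BJ, BM, DE, DF, DG, DL, DM, EG, EJ, EL, FG, FL, FM, GJ, GM, JL, JM, LM
  2-simplices (18): ABE, ABF, AEG, AFL, AGJ, AJL, BDF, BDM, BEJ, BJM, DEG, DEL, DFG, DLM, EJL, FGM, FLM, GJM

giving chain groups C_0 ≅ Z^9, C_1 ≅ Z^27, C_2 ≅ Z^18.

∂_1: C_1 → C_0 maps an edge to its endpoints' difference, ∂[p,q] = q − p. For instance
  ∂FM = M − F.
As a 9×27 matrix over Z this has rank 8, with invariant factors (1,1,1,1,1,1,1,1).

The boundary map ∂_2: C_2 → C_1 acts by ∂[p,q,r] = [q,r] − [p,r] + [p,q]. For instance
  ∂GJM = JM − GM + GJ,
  ∂FGM = GM − FM + FG.
The 27×18 boundary matrix has rank 18 and Smith normal form diag(1,1,1,1,1,1,1,1,1,1,1,1,1,1,1,1,1,2).

From H_k ≅ ker(∂_k) / im(∂_{k+1}) we obtain:

  H_0: rank C_0 − rank ∂_1 = 9 − 8 = 1, and the invariant factors of ∂_1 are all 1, so H_0 ≅ Z.
  H_1: rank ker ∂_1 − rank ∂_2 = (27 − 8) − 18 = 1, and ∂_2 has invariant factor 2 > 1, so H_1 ≅ Z × Z/2.
  H_2: rank ker ∂_2 − rank ∂_3 = (18 − 18) − 0 = 0, and there is no ∂_3, so H_2 ≅ 0.

As a check, the Euler characteristic is 9 − 27 + 18 = 0, which agrees with 1 − 1 + 0 = 0.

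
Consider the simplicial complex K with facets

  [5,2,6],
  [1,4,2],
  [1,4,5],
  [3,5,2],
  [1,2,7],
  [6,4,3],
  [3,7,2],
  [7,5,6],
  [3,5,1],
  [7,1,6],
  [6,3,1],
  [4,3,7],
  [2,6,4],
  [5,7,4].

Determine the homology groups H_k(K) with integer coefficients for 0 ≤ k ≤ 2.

H_0 ≅ Z,  H_1 ≅ Z^2,  H_2 ≅ Z.

We work with the vertex ordering 1 < 2 < 3 < 4 < 5 < 6 < 7. The simplices of K, each written with vertices in increasing order, are:

  0-simplices (7): [1], [2], [3], [4], [5], [6], [7]
  1-simplices (21): [1,2], [1,3], [1,4], [1,5], [1,6], [1,7], [2,3], [2,4], [2,5], [2,6], [2,7], [3,4], [3,5], [3,6], [3,7], [4,5], [4,6], [4,7], [5,6], [5,7], [6,7]
  2-simplices (14): [1,2,4], [1,2,7], [1,3,5], [1,3,6], [1,4,5], [1,6,7], [2,3,5], [2,3,7], [2,4,6], [2,5,6], [3,4,6], [3,4,7], [4,5,7], [5,6,7]

giving chain groups C_0 ≅ Z^7, C_1 ≅ Z^21, C_2 ≅ Z^14.

The boundary map ∂_1: C_1 → C_0 sends each edge [p,q] (with p < q) to q − p.
As a 7×21 matrix over Z this has rank 6, with invariant factors (1,1,1,1,1,1).

∂_2: C_2 → C_1 acts by ∂[p,q,r] = [q,r] − [p,r] + [p,q]. For instance
  ∂[5,6,7] = [6,7] − [5,7] + [5,6],
  ∂[1,3,5] = [3,5] − [1,5] + [1,3].
The 21×14 boundary matrix has rank 13 and Smith normal form diag(1,1,1,1,1,1,1,1,1,1,1,1,1).

Computing H_k = (kernel of ∂_k) / (image of ∂_{k+1}):

  H_0: rank C_0 − rank ∂_1 = 7 − 6 = 1, and the invariant factors of ∂_1 are all 1, so H_0 ≅ Z.
  H_1: rank ker ∂_1 − rank ∂_2 = (21 − 6) − 13 = 2, and the invariant factors of ∂_2 are all 1, so H_1 ≅ Z^2.
  H_2: rank ker ∂_2 − rank ∂_3 = (14 − 13) − 0 = 1, and there is no ∂_3, so H_2 ≅ Z.

As a check, the Euler characteristic is 7 − 21 + 14 = 0, which agrees with 1 − 2 + 1 = 0.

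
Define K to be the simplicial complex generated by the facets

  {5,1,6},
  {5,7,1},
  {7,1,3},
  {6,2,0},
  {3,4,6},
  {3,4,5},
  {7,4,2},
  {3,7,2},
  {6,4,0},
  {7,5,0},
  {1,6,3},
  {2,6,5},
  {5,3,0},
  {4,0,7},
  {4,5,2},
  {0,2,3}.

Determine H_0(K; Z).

H_0 = Z.

Take the total order 0 < 1 < 2 < 3 < 4 < 5 < 6 < 7 on the vertex set. Then K (dimension 2) consists of the simplices:

  0-simplices (8): [0], [1], [2], [3], [4], [5], [6], [7]
  1-simplices (24): (24 of them)
  2-simplices (16): [0,2,3], [0,2,6], [0,3,5], [0,4,6], [0,4,7], [0,5,7], [1,3,6], [1,3,7], [1,5,6], [1,5,7], [2,3,7], [2,4,5], [2,4,7], [2,5,6], [3,4,5], [3,4,6]

so the chain groups are C_0 ≅ Z^8, C_1 ≅ Z^24, C_2 ≅ Z^16.

Boundary ∂_1: C_1 → C_0 is given by ∂[p,q] = [q] − [p]. For instance
  ∂[0,4] = [4] − [0].
As a 8×24 matrix over Z this has rank 7, with invariant factors (1,1,1,1,1,1,1).

∂_2: C_2 → C_1 sends each 2-simplex [p,q,r] to [q,r] − [p,r] + [p,q]. For instance
  ∂[0,2,6] = [2,6] − [0,6] + [0,2],
  ∂[1,3,7] = [3,7] − [1,7] + [1,3].
The 24×16 boundary matrix has rank 15 and Smith normal form diag(1,1,1,1,1,1,1,1,1,1,1,1,1,1,1).

Reading off H_k = ker ∂_k / im ∂_{k+1}:

  H_0: rank C_0 − rank ∂_1 = 8 − 7 = 1, and the invariant factors of ∂_1 are all 1, so H_0 ≅ Z.

(K is a triangulation of the torus T^2.)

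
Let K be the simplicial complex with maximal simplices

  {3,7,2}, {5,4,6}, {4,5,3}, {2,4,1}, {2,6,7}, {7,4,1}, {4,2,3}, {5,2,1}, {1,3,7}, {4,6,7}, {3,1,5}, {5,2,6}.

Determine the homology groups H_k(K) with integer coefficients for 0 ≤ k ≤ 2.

H_0 = Z,  H_1 = Z/2,  H_2 = 0.

Fix the vertex order 1 < 2 < 3 < 4 < 5 < 6 < 7 and write every simplex with vertices in increasing order. Then dim K = 2 and the simplices of K are:

  0-simplices (7): [1], [2], [3], [4], [5], [6], [7]
  1-simplices (18): [1,2], [1,3], [1,4], [1,5], [1,7], [2,3], [2,4], [2,5], [2,6], [2,7], [3,4], [3,5], [3,7], [4,5], [4,6], [4,7], [5,6], [6,7]
  2-simplices (12): [1,2,4], [1,2,5], [1,3,5], [1,3,7], [1,4,7], [2,3,4], [2,3,7], [2,5,6], [2,6,7], [3,4,5], [4,5,6], [4,6,7]

Hence C_0 ≅ Z^7, C_1 ≅ Z^18, C_2 ≅ Z^12.

The boundary map ∂_1: C_1 → C_0 sends each edge [p,q] (with p < q) to q − p. For instance
  ∂[1,7] = [7] − [1].
The resulting 7×18 matrix has rank 6, and its Smith normal form has invariant factors (1,1,1,1,1,1).

The boundary map ∂_2: C_2 → C_1 sends each 2-simplex [p,q,r] to [q,r] − [p,r] + [p,q]. For instance
  ∂[1,4,7] = [4,7] − [1,7] + [1,4],
  ∂[2,3,4] = [3,4] − [2,4] + [2,3].
The 18×12 boundary matrix has rank 12 and Smith normal form diag(1,1,1,1,1,1,1,1,1,1,1,2).

Now H_k = ker ∂_k / im ∂_{k+1}, so:

  H_0: rank C_0 − rank ∂_1 = 7 − 6 = 1, and the invariant factors of ∂_1 are all 1, so H_0 = Z.
  H_1: rank ker ∂_1 − rank ∂_2 = (18 − 6) − 12 = 0, and ∂_2 has invariant factor 2 > 1, so H_1 = Z/2.
  H_2: rank ker ∂_2 − rank ∂_3 = (12 − 12) − 0 = 0, and there is no ∂_3, so H_2 = 0.

As a check, the Euler characteristic is 7 − 18 + 12 = 1, which agrees with 1 − 0 + 0 = 1.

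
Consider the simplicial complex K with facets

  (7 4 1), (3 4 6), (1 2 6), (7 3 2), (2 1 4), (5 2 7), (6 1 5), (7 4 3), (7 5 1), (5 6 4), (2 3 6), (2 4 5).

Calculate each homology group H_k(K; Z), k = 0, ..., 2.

Fix the vertex order 1 < 2 < 3 < 4 < 5 < 6 < 7 and write every simplex with vertices in increasing order. Then dim K = 2 and the simplices of K are:

  0-simplices (7): [1], [2], [3], [4], [5], [6], [7]
  1-simplices (18): [1,2], [1,4], [1,5], [1,6], [1,7], [2,3], [2,4], [2,5], [2,6], [2,7], [3,4], [3,6], [3,7], [4,5], [4,6], [4,7], [5,6], [5,7]
  2-simplices (12): [1,2,4], [1,2,6], [1,4,7], [1,5,6], [1,5,7], [2,3,6], [2,3,7], [2,4,5], [2,5,7], [3,4,6], [3,4,7], [4,5,6]

giving chain groups C_0 ≅ Z^7, C_1 ≅ Z^18, C_2 ≅ Z^12.

The boundary map ∂_1: C_1 → C_0 maps an edge to its endpoints' difference, ∂[p,q] = q − p. For instance
  ∂[2,3] = [3] − [2].
This gives a 7×18 integer matrix of rank 6; reducing to Smith normal form yields diagonal entries (1,1,1,1,1,1).

The boundary map ∂_2: C_2 → C_1 maps a triangle to the signed sum of its edges. For instance
  ∂[3,4,6] = [4,6] − [3,6] + [3,4],
  ∂[2,3,6] = [3,6] − [2,6] + [2,3].
As a 18×12 matrix over Z this has rank 12, with invariant factors (1,1,1,1,1,1,1,1,1,1,1,2).

Reading off H_k = ker ∂_k / im ∂_{k+1}:

  H_0: rank C_0 − rank ∂_1 = 7 − 6 = 1, and the invariant factors of ∂_1 are all 1, so H_0 = Z.
  H_1: rank ker ∂_1 − rank ∂_2 = (18 − 6) − 12 = 0, and ∂_2 has invariant factor 2 > 1, so H_1 = Z/2Z.
  H_2: rank ker ∂_2 − rank ∂_3 = (12 − 12) − 0 = 0, and there is no ∂_3, so H_2 = 0.

H_0 = Z,  H_1 = Z/2Z,  H_2 = 0.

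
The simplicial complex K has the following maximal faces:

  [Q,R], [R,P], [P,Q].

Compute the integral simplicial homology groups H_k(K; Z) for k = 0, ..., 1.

H_0 ≅ Z,  H_1 ≅ Z.

Fix the vertex order P < Q < R and write every simplex with vertices in increasing order. Then dim K = 1 and the simplices of K are:

  0-simplices (3): P, Q, R
  1-simplices (3): PQ, PR, QR

so the chain groups are C_0 ≅ Z^3, C_1 ≅ Z^3.

Boundary ∂_1: C_1 → C_0 sends each edge [p,q] (with p < q) to q − p.
The 3×3 boundary matrix has rank 2 and Smith normal form diag(1,1).

Computing H_k = (kernel of ∂_k) / (image of ∂_{k+1}):

  H_0: rank C_0 − rank ∂_1 = 3 − 2 = 1, and the invariant factors of ∂_1 are all 1, so H_0 = Z.
  H_1: rank ker ∂_1 − rank ∂_2 = (3 − 2) − 0 = 1, and there is no ∂_2, so H_1 = Z.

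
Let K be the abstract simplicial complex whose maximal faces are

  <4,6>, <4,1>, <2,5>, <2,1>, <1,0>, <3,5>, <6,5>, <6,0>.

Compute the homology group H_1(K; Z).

H_1 ≅ Z^2.

We work with the vertex ordering 0 < 1 < 2 < 3 < 4 < 5 < 6. The simplices of K, each written with vertices in increasing order, are:

  0-simplices (7): [0], [1], [2], [3], [4], [5], [6]
  1-simplices (8): [0,1], [0,6], [1,2], [1,4], [2,5], [3,5], [4,6], [5,6]

Hence C_0 ≅ Z^7, C_1 ≅ Z^8.

The boundary map ∂_1: C_1 → C_0 maps an edge to its endpoints' difference, ∂[p,q] = q − p. For instance
  ∂[1,4] = [4] − [1].
The 7×8 boundary matrix has rank 6 and Smith normal form diag(1,1,1,1,1,1).

From H_k ≅ ker(∂_k) / im(∂_{k+1}) we obtain:

  H_1: rank ker ∂_1 − rank ∂_2 = (8 − 6) − 0 = 2, and there is no ∂_2, so H_1 ≅ Z^2.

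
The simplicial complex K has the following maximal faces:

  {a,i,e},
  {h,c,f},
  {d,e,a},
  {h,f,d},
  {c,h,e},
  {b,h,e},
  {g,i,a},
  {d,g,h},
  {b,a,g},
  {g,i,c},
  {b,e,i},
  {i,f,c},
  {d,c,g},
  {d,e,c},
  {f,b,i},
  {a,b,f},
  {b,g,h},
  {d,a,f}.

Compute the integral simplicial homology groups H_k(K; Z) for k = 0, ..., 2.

Take the total order a < b < c < d < e < f < g < h < i on the vertex set. Then K (dimension 2) consists of the simplices:

  0-simplices (9): a, b, c, d, e, f, g, h, i
  1-simplices (27): ab, ad, ae, af, ag, ai, be, bf, bg, bh, bi, cd, ce, cf, cg, ch, ci, de, df, dg, dh, eh, ei, fh, fi, gh, gi
  2-simplices (18): abf, abg, ade, adf, aei, agi, beh, bei, bfi, bgh, cde, cdg, ceh, cfh, cfi, cgi, dfh, dgh

giving chain groups C_0 ≅ Z^9, C_1 ≅ Z^27, C_2 ≅ Z^18.

Boundary ∂_1: C_1 → C_0 is given by ∂[p,q] = [q] − [p]. For instance
  ∂de = e − d.
The 9×27 boundary matrix has rank 8 and Smith normal form diag(1,1,1,1,1,1,1,1).

∂_2: C_2 → C_1 sends each 2-simplex [p,q,r] to [q,r] − [p,r] + [p,q]. For instance
  ∂beh = eh − bh + be,
  ∂adf = df − af + ad.
As a 27×18 matrix over Z this has rank 18, with invariant factors (1,1,1,1,1,1,1,1,1,1,1,1,1,1,1,1,1,2).

Now H_k = ker ∂_k / im ∂_{k+1}, so:

  H_0: rank C_0 − rank ∂_1 = 9 − 8 = 1, and the invariant factors of ∂_1 are all 1, so H_0 = Z.
  H_1: rank ker ∂_1 − rank ∂_2 = (27 − 8) − 18 = 1, and ∂_2 has invariant factor 2 > 1, so H_1 = Z ⊕ Z/2Z.
  H_2: rank ker ∂_2 − rank ∂_3 = (18 − 18) − 0 = 0, and there is no ∂_3, so H_2 = 0.

As a check, the Euler characteristic is 9 − 27 + 18 = 0, which agrees with 1 − 1 + 0 = 0.

H_0 ≅ Z,  H_1 ≅ Z ⊕ Z/2Z,  H_2 = 0.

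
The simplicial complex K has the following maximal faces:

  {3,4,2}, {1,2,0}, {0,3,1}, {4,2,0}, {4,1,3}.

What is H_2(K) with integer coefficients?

H_2 = 0.

Fix the vertex order 0 < 1 < 2 < 3 < 4 and write every simplex with vertices in increasing order. Then dim K = 2 and the simplices of K are:

  0-simplices (5): [0], [1], [2], [3], [4]
  1-simplices (10): [0,1], [0,2], [0,3], [0,4], [1,2], [1,3], [1,4], [2,3], [2,4], [3,4]
  2-simplices (5): [0,1,2], [0,1,3], [0,2,4], [1,3,4], [2,3,4]

so the chain groups are C_0 ≅ Z^5, C_1 ≅ Z^10, C_2 ≅ Z^5.

The boundary map ∂_1: C_1 → C_0 sends each edge [p,q] (with p < q) to q − p. For instance
  ∂[1,2] = [2] − [1].
The 5×10 boundary matrix has rank 4 and Smith normal form diag(1,1,1,1).

Boundary ∂_2: C_2 → C_1 sends each 2-simplex [p,q,r] to [q,r] − [p,r] + [p,q]. For instance
  ∂[0,2,4] = [2,4] − [0,4] + [0,2],
  ∂[2,3,4] = [3,4] − [2,4] + [2,3].
This gives a 10×5 integer matrix of rank 5; reducing to Smith normal form yields diagonal entries (1,1,1,1,1).

Reading off H_k = ker ∂_k / im ∂_{k+1}:

  H_2: rank ker ∂_2 − rank ∂_3 = (5 − 5) − 0 = 0, and there is no ∂_3, so H_2 = 0.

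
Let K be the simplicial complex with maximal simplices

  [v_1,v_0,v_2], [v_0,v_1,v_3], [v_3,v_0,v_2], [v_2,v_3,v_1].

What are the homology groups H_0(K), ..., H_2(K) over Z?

Take the total order v_0 < v_1 < v_2 < v_3 on the vertex set. Then K (dimension 2) consists of the simplices:

  0-simplices (4): [v_0], [v_1], [v_2], [v_3]
  1-simplices (6): [v_0,v_1], [v_0,v_2], [v_0,v_3], [v_1,v_2], [v_1,v_3], [v_2,v_3]
  2-simplices (4): [v_0,v_1,v_2], [v_0,v_1,v_3], [v_0,v_2,v_3], [v_1,v_2,v_3]

giving chain groups C_0 ≅ Z^4, C_1 ≅ Z^6, C_2 ≅ Z^4.

The boundary map ∂_1: C_1 → C_0 sends each edge [p,q] (with p < q) to q − p. For instance
  ∂[v_2,v_3] = [v_3] − [v_2].
As a 4×6 matrix over Z this has rank 3, with invariant factors (1,1,1).

Boundary ∂_2: C_2 → C_1 maps a triangle to the signed sum of its edges. For instance
  ∂[v_0,v_1,v_2] = [v_1,v_2] − [v_0,v_2] + [v_0,v_1],
  ∂[v_1,v_2,v_3] = [v_2,v_3] − [v_1,v_3] + [v_1,v_2].
This gives a 6×4 integer matrix of rank 3; reducing to Smith normal form yields diagonal entries (1,1,1).

From H_k ≅ ker(∂_k) / im(∂_{k+1}) we obtain:

  H_0: rank C_0 − rank ∂_1 = 4 − 3 = 1, and the invariant factors of ∂_1 are all 1, so H_0 ≅ Z.
  H_1: rank ker ∂_1 − rank ∂_2 = (6 − 3) − 3 = 0, and the invariant factors of ∂_2 are all 1, so H_1 ≅ 0.
  H_2: rank ker ∂_2 − rank ∂_3 = (4 − 3) − 0 = 1, and there is no ∂_3, so H_2 ≅ Z.

H_0 ≅ Z,  H_1 = 0,  H_2 ≅ Z.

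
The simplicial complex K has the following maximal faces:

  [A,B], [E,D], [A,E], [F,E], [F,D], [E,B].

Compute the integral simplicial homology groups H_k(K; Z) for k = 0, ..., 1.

H_0 ≅ Z,  H_1 ≅ Z^2.

K has 5 vertices, 6 edges.
rank ∂_0 = 0, rank ∂_1 = 4 ⇒ b_0 = 5 − 0 − 4 = 1; all invariant factors of ∂_1 are 1 so no torsion. So H_0 ≅ Z.
rank ∂_1 = 4, rank ∂_2 = 0 ⇒ b_1 = 6 − 4 − 0 = 2. So H_1 ≅ Z^2.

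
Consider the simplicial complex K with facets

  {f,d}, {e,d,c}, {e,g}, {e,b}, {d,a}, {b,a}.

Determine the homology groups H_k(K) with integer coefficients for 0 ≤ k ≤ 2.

H_0 ≅ Z,  H_1 ≅ Z,  H_2 = 0.

Order the vertices as a < b < c < d < e < f < g. Listing each simplex with vertices in this order, K has dimension 2 with simplices:

  0-simplices (7): a, b, c, d, e, f, g
  1-simplices (8): ab, ad, be, cd, ce, de, df, eg
  2-simplices (1): cde

so the chain groups are C_0 ≅ Z^7, C_1 ≅ Z^8, C_2 ≅ Z^1.

∂_1: C_1 → C_0 is given by ∂[p,q] = [q] − [p]. For instance
  ∂eg = g − e.
The 7×8 boundary matrix has rank 6 and Smith normal form diag(1,1,1,1,1,1).

∂_2: C_2 → C_1 sends each 2-simplex [p,q,r] to [q,r] − [p,r] + [p,q]. For instance
  ∂cde = de − ce + cd.
The 8×1 boundary matrix has rank 1 and Smith normal form diag(1).

From H_k ≅ ker(∂_k) / im(∂_{k+1}) we obtain:

  H_0: rank C_0 − rank ∂_1 = 7 − 6 = 1, and the invariant factors of ∂_1 are all 1, so H_0 ≅ Z.
  H_1: rank ker ∂_1 − rank ∂_2 = (8 − 6) − 1 = 1, and the invariant factors of ∂_2 are all 1, so H_1 ≅ Z.
  H_2: rank ker ∂_2 − rank ∂_3 = (1 − 1) − 0 = 0, and there is no ∂_3, so H_2 ≅ 0.

As a check, the Euler characteristic is 7 − 8 + 1 = 0, which agrees with 1 − 1 + 0 = 0.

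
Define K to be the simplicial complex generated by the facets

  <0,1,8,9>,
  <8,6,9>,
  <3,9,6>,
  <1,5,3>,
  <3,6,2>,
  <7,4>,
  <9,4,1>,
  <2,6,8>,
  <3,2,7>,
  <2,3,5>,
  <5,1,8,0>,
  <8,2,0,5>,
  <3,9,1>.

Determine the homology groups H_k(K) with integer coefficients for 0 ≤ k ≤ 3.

Take the total order 0 < 1 < 2 < 3 < 4 < 5 < 6 < 7 < 8 < 9 on the vertex set. Then K (dimension 3) consists of the simplices:

  0-simplices (10): [0], [1], [2], [3], [4], [5], [6], [7], [8], [9]
  1-simplices (25): (25 of them)
  2-simplices (19): (19 of them)
  3-simplices (3): [0,1,5,8], [0,1,8,9], [0,2,5,8]

giving chain groups C_0 ≅ Z^10, C_1 ≅ Z^25, C_2 ≅ Z^19, C_3 ≅ Z^3.

Boundary ∂_1: C_1 → C_0 is given by ∂[p,q] = [q] − [p].
The 10×25 boundary matrix has rank 9 and Smith normal form diag(1,1,1,1,1,1,1,1,1).

The boundary map ∂_2: C_2 → C_1 sends each 2-simplex [p,q,r] to [q,r] − [p,r] + [p,q]. For instance
  ∂[2,3,7] = [3,7] − [2,7] + [2,3],
  ∂[2,3,6] = [3,6] − [2,6] + [2,3].
As a 25×19 matrix over Z this has rank 15, with invariant factors (1,1,1,1,1,1,1,1,1,1,1,1,1,1,1).

Boundary ∂_3: C_3 → C_2 sends each 3-simplex σ to the alternating sum Σ_i (−1)^i (σ with its i-th vertex removed). For instance
  ∂[0,1,8,9] = [1,8,9] − [0,8,9] + [0,1,9] − [0,1,8],
  ∂[0,1,5,8] = [1,5,8] − [0,5,8] + [0,1,8] − [0,1,5].
As a 19×3 matrix over Z this has rank 3, with invariant factors (1,1,1).

Computing H_k = (kernel of ∂_k) / (image of ∂_{k+1}):

  H_0: rank C_0 − rank ∂_1 = 10 − 9 = 1, and the invariant factors of ∂_1 are all 1, so H_0 = Z.
  H_1: rank ker ∂_1 − rank ∂_2 = (25 − 9) − 15 = 1, and the invariant factors of ∂_2 are all 1, so H_1 = Z.
  H_2: rank ker ∂_2 − rank ∂_3 = (19 − 15) − 3 = 1, and the invariant factors of ∂_3 are all 1, so H_2 = Z.
  H_3: rank ker ∂_3 − rank ∂_4 = (3 − 3) − 0 = 0, and there is no ∂_4, so H_3 = 0.

H_0 = Z,  H_1 = Z,  H_2 = Z,  H_3 = 0.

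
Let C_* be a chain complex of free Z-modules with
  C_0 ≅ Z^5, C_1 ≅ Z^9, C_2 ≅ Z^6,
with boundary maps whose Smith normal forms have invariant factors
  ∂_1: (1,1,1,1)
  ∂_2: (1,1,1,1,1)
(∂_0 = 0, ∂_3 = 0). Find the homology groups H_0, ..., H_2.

H_0 = Z,  H_1 = 0,  H_2 = Z.

H_0: b_0 = 5 − 0 − 4 = 1; torsion from ∂_1 factors > 1: none. So H_0 = Z.
H_1: b_1 = 9 − 4 − 5 = 0; torsion from ∂_2 factors > 1: none. So H_1 = 0.
H_2: b_2 = 6 − 5 − 0 = 1; torsion from ∂_3 factors > 1: none. So H_2 = Z.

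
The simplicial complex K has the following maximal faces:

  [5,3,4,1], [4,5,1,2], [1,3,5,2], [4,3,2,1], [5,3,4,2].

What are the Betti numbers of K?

Take the total order 1 < 2 < 3 < 4 < 5 on the vertex set. Then K (dimension 3) consists of the simplices:

  0-simplices (5): [1], [2], [3], [4], [5]
  1-simplices (10): [1,2], [1,3], [1,4], [1,5], [2,3], [2,4], [2,5], [3,4], [3,5], [4,5]
  2-simplices (10): [1,2,3], [1,2,4], [1,2,5], [1,3,4], [1,3,5], [1,4,5], [2,3,4], [2,3,5], [2,4,5], [3,4,5]
  3-simplices (5): [1,2,3,4], [1,2,3,5], [1,2,4,5], [1,3,4,5], [2,3,4,5]

giving chain groups C_0 ≅ Z^5, C_1 ≅ Z^10, C_2 ≅ Z^10, C_3 ≅ Z^5.

The boundary map ∂_1: C_1 → C_0 maps an edge to its endpoints' difference, ∂[p,q] = q − p.
The 5×10 boundary matrix has rank 4 and Smith normal form diag(1,1,1,1).

Boundary ∂_2: C_2 → C_1 maps a triangle to the signed sum of its edges. For instance
  ∂[3,4,5] = [4,5] − [3,5] + [3,4],
  ∂[2,4,5] = [4,5] − [2,5] + [2,4].
The 10×10 boundary matrix has rank 6 and Smith normal form diag(1,1,1,1,1,1).

∂_3: C_3 → C_2 sends each 3-simplex σ to the alternating sum Σ_i (−1)^i (σ with its i-th vertex removed). For instance
  ∂[1,2,3,4] = [2,3,4] − [1,3,4] + [1,2,4] − [1,2,3],
  ∂[1,3,4,5] = [3,4,5] − [1,4,5] + [1,3,5] − [1,3,4].
The resulting 10×5 matrix has rank 4, and its Smith normal form has invariant factors (1,1,1,1).

Reading off H_k = ker ∂_k / im ∂_{k+1}:

  H_0: rank C_0 − rank ∂_1 = 5 − 4 = 1, and the invariant factors of ∂_1 are all 1, so H_0 = Z.
  H_1: rank ker ∂_1 − rank ∂_2 = (10 − 4) − 6 = 0, and the invariant factors of ∂_2 are all 1, so H_1 = 0.
  H_2: rank ker ∂_2 − rank ∂_3 = (10 − 6) − 4 = 0, and the invariant factors of ∂_3 are all 1, so H_2 = 0.
  H_3: rank ker ∂_3 − rank ∂_4 = (5 − 4) − 0 = 1, and there is no ∂_4, so H_3 = Z.

Hence the Betti numbers are b_0 = 1, b_1 = 0, b_2 = 0, b_3 = 1.

b_0 = 1, b_1 = 0, b_2 = 0, b_3 = 1.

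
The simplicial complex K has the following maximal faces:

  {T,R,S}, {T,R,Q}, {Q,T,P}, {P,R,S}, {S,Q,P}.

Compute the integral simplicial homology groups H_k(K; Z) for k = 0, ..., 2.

H_0 = Z,  H_1 = Z,  H_2 = 0.

Take the total order P < Q < R < S < T on the vertex set. Then K (dimension 2) consists of the simplices:

  0-simplices (5): P, Q, R, S, T
  1-simplices (10): PQ, PR, PS, PT, QR, QS, QT, RS, RT, ST
  2-simplices (5): PQS, PQT, PRS, QRT, RST

giving chain groups C_0 ≅ Z^5, C_1 ≅ Z^10, C_2 ≅ Z^5.

The boundary map ∂_1: C_1 → C_0 sends each edge [p,q] (with p < q) to q − p.
The 5×10 boundary matrix has rank 4 and Smith normal form diag(1,1,1,1).

∂_2: C_2 → C_1 sends each 2-simplex [p,q,r] to [q,r] − [p,r] + [p,q]. For instance
  ∂QRT = RT − QT + QR,
  ∂PRS = RS − PS + PR.
The 10×5 boundary matrix has rank 5 and Smith normal form diag(1,1,1,1,1).

Now H_k = ker ∂_k / im ∂_{k+1}, so:

  H_0: rank C_0 − rank ∂_1 = 5 − 4 = 1, and the invariant factors of ∂_1 are all 1, so H_0 ≅ Z.
  H_1: rank ker ∂_1 − rank ∂_2 = (10 − 4) − 5 = 1, and the invariant factors of ∂_2 are all 1, so H_1 ≅ Z.
  H_2: rank ker ∂_2 − rank ∂_3 = (5 − 5) − 0 = 0, and there is no ∂_3, so H_2 ≅ 0.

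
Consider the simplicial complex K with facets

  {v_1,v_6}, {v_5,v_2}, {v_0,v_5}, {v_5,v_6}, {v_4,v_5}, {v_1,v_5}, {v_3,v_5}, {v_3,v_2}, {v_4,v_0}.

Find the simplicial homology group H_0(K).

H_0 = Z.

Fix the vertex order v_0 < v_1 < v_2 < v_3 < v_4 < v_5 < v_6 and write every simplex with vertices in increasing order. Then dim K = 1 and the simplices of K are:

  0-simplices (7): [v_0], [v_1], [v_2], [v_3], [v_4], [v_5], [v_6]
  1-simplices (9): [v_0,v_4], [v_0,v_5], [v_1,v_5], [v_1,v_6], [v_2,v_3], [v_2,v_5], [v_3,v_5], [v_4,v_5], [v_5,v_6]

giving chain groups C_0 ≅ Z^7, C_1 ≅ Z^9.

Boundary ∂_1: C_1 → C_0 sends each edge [p,q] (with p < q) to q − p. For instance
  ∂[v_3,v_5] = [v_5] − [v_3].
The resulting 7×9 matrix has rank 6, and its Smith normal form has invariant factors (1,1,1,1,1,1).

Computing H_k = (kernel of ∂_k) / (image of ∂_{k+1}):

  H_0: rank C_0 − rank ∂_1 = 7 − 6 = 1, and the invariant factors of ∂_1 are all 1, so H_0 ≅ Z.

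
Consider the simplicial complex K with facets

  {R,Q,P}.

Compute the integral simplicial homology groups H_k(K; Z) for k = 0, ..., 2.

K has 3 vertices, 3 edges, 1 triangle.
rank ∂_0 = 0, rank ∂_1 = 2 ⇒ b_0 = 3 − 0 − 2 = 1; all invariant factors of ∂_1 are 1 so no torsion. So H_0 = Z.
rank ∂_1 = 2, rank ∂_2 = 1 ⇒ b_1 = 3 − 2 − 1 = 0; all invariant factors of ∂_2 are 1 so no torsion. So H_1 = 0.
rank ∂_2 = 1, rank ∂_3 = 0 ⇒ b_2 = 1 − 1 − 0 = 0. So H_2 = 0.

H_0 = Z,  H_1 = 0,  H_2 = 0.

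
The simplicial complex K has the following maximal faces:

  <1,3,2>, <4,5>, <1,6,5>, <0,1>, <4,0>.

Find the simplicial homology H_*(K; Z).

Order the vertices as 0 < 1 < 2 < 3 < 4 < 5 < 6. Listing each simplex with vertices in this order, K has dimension 2 with simplices:

  0-simplices (7): [0], [1], [2], [3], [4], [5], [6]
  1-simplices (9): [0,1], [0,4], [1,2], [1,3], [1,5], [1,6], [2,3], [4,5], [5,6]
  2-simplices (2): [1,2,3], [1,5,6]

so the chain groups are C_0 ≅ Z^7, C_1 ≅ Z^9, C_2 ≅ Z^2.

Boundary ∂_1: C_1 → C_0 sends each edge [p,q] (with p < q) to q − p. For instance
  ∂[1,2] = [2] − [1].
This gives a 7×9 integer matrix of rank 6; reducing to Smith normal form yields diagonal entries (1,1,1,1,1,1).

∂_2: C_2 → C_1 sends each 2-simplex [p,q,r] to [q,r] − [p,r] + [p,q]. For instance
  ∂[1,5,6] = [5,6] − [1,6] + [1,5],
  ∂[1,2,3] = [2,3] − [1,3] + [1,2].
The 9×2 boundary matrix has rank 2 and Smith normal form diag(1,1).

Computing H_k = (kernel of ∂_k) / (image of ∂_{k+1}):

  H_0: rank C_0 − rank ∂_1 = 7 − 6 = 1, and the invariant factors of ∂_1 are all 1, so H_0 ≅ Z.
  H_1: rank ker ∂_1 − rank ∂_2 = (9 − 6) − 2 = 1, and the invariant factors of ∂_2 are all 1, so H_1 ≅ Z.
  H_2: rank ker ∂_2 − rank ∂_3 = (2 − 2) − 0 = 0, and there is no ∂_3, so H_2 ≅ 0.

H_0 = Z,  H_1 = Z,  H_2 = 0.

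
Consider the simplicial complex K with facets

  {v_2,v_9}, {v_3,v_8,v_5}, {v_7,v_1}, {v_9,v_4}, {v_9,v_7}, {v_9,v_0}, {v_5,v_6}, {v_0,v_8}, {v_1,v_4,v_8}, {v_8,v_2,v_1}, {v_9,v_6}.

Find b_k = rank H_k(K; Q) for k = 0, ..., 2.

Fix the vertex order v_0 < v_1 < v_2 < v_3 < v_4 < v_5 < v_6 < v_7 < v_8 < v_9 and write every simplex with vertices in increasing order. Then dim K = 2 and the simplices of K are:

  0-simplices (10): [v_0], [v_1], [v_2], [v_3], [v_4], [v_5], [v_6], [v_7], [v_8], [v_9]
  1-simplices (16): (16 of them)
  2-simplices (3): [v_1,v_2,v_8], [v_1,v_4,v_8], [v_3,v_5,v_8]

Hence C_0 ≅ Z^10, C_1 ≅ Z^16, C_2 ≅ Z^3.

Boundary ∂_1: C_1 → C_0 sends each edge [p,q] (with p < q) to q − p. For instance
  ∂[v_2,v_9] = [v_9] − [v_2].
The 10×16 boundary matrix has rank 9 and Smith normal form diag(1,1,1,1,1,1,1,1,1).

Boundary ∂_2: C_2 → C_1 sends each 2-simplex [p,q,r] to [q,r] − [p,r] + [p,q]. For instance
  ∂[v_1,v_4,v_8] = [v_4,v_8] − [v_1,v_8] + [v_1,v_4],
  ∂[v_1,v_2,v_8] = [v_2,v_8] − [v_1,v_8] + [v_1,v_2].
This gives a 16×3 integer matrix of rank 3; reducing to Smith normal form yields diagonal entries (1,1,1).

Reading off H_k = ker ∂_k / im ∂_{k+1}:

  H_0: rank C_0 − rank ∂_1 = 10 − 9 = 1, and the invariant factors of ∂_1 are all 1, so H_0 = Z.
  H_1: rank ker ∂_1 − rank ∂_2 = (16 − 9) − 3 = 4, and the invariant factors of ∂_2 are all 1, so H_1 = Z^4.
  H_2: rank ker ∂_2 − rank ∂_3 = (3 − 3) − 0 = 0, and there is no ∂_3, so H_2 = 0.

Hence the Betti numbers are b_0 = 1, b_1 = 4, b_2 = 0.

b_0 = 1, b_1 = 4, b_2 = 0.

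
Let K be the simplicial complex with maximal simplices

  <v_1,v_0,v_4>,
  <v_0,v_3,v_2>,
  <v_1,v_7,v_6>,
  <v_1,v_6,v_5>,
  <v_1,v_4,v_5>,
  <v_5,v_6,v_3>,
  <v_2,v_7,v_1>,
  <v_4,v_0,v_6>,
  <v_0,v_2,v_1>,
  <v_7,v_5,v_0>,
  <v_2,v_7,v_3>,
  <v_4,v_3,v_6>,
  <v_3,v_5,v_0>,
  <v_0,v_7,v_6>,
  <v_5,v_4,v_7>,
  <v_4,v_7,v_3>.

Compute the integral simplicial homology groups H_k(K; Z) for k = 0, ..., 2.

We work with the vertex ordering v_0 < v_1 < v_2 < v_3 < v_4 < v_5 < v_6 < v_7. The simplices of K, each written with vertices in increasing order, are:

  0-simplices (8): [v_0], [v_1], [v_2], [v_3], [v_4], [v_5], [v_6], [v_7]
  1-simplices (24): (24 of them)
  2-simplices (16): (16 of them)

Hence C_0 ≅ Z^8, C_1 ≅ Z^24, C_2 ≅ Z^16.

∂_1: C_1 → C_0 is given by ∂[p,q] = [q] − [p]. For instance
  ∂[v_1,v_7] = [v_7] − [v_1].
This gives a 8×24 integer matrix of rank 7; reducing to Smith normal form yields diagonal entries (1,1,1,1,1,1,1).

∂_2: C_2 → C_1 maps a triangle to the signed sum of its edges. For instance
  ∂[v_1,v_4,v_5] = [v_4,v_5] − [v_1,v_5] + [v_1,v_4],
  ∂[v_2,v_3,v_7] = [v_3,v_7] − [v_2,v_7] + [v_2,v_3].
This gives a 24×16 integer matrix of rank 15; reducing to Smith normal form yields diagonal entries (1,1,1,1,1,1,1,1,1,1,1,1,1,1,1).

Computing H_k = (kernel of ∂_k) / (image of ∂_{k+1}):

  H_0: rank C_0 − rank ∂_1 = 8 − 7 = 1, and the invariant factors of ∂_1 are all 1, so H_0 ≅ Z.
  H_1: rank ker ∂_1 − rank ∂_2 = (24 − 7) − 15 = 2, and the invariant factors of ∂_2 are all 1, so H_1 ≅ Z^2.
  H_2: rank ker ∂_2 − rank ∂_3 = (16 − 15) − 0 = 1, and there is no ∂_3, so H_2 ≅ Z.

(K is a triangulation of the torus T^2.)

H_0 ≅ Z,  H_1 ≅ Z^2,  H_2 ≅ Z.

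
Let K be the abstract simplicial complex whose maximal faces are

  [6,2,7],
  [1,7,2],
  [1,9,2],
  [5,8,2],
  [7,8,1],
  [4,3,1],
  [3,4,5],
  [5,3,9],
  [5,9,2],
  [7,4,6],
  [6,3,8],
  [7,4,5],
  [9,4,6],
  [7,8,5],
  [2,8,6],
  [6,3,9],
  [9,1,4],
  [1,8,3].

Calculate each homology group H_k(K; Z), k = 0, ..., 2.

Take the total order 1 < 2 < 3 < 4 < 5 < 6 < 7 < 8 < 9 on the vertex set. Then K (dimension 2) consists of the simplices:

  0-simplices (9): [1], [2], [3], [4], [5], [6], [7], [8], [9]
  1-simplices (27): (27 of them)
  2-simplices (18): [1,2,7], [1,2,9], [1,3,4], [1,3,8], [1,4,9], [1,7,8], [2,5,8], [2,5,9], [2,6,7], [2,6,8], [3,4,5], [3,5,9], [3,6,8], [3,6,9], [4,5,7], [4,6,7], [4,6,9], [5,7,8]

Hence C_0 ≅ Z^9, C_1 ≅ Z^27, C_2 ≅ Z^18.

The boundary map ∂_1: C_1 → C_0 is given by ∂[p,q] = [q] − [p]. For instance
  ∂[6,7] = [7] − [6].
As a 9×27 matrix over Z this has rank 8, with invariant factors (1,1,1,1,1,1,1,1).

Boundary ∂_2: C_2 → C_1 sends each 2-simplex [p,q,r] to [q,r] − [p,r] + [p,q]. For instance
  ∂[3,5,9] = [5,9] − [3,9] + [3,5],
  ∂[1,2,7] = [2,7] − [1,7] + [1,2].
This gives a 27×18 integer matrix of rank 18; reducing to Smith normal form yields diagonal entries (1,1,1,1,1,1,1,1,1,1,1,1,1,1,1,1,1,2).

From H_k ≅ ker(∂_k) / im(∂_{k+1}) we obtain:

  H_0: rank C_0 − rank ∂_1 = 9 − 8 = 1, and the invariant factors of ∂_1 are all 1, so H_0 = Z.
  H_1: rank ker ∂_1 − rank ∂_2 = (27 − 8) − 18 = 1, and ∂_2 has invariant factor 2 > 1, so H_1 = Z × Z/2.
  H_2: rank ker ∂_2 − rank ∂_3 = (18 − 18) − 0 = 0, and there is no ∂_3, so H_2 = 0.

H_0 ≅ Z,  H_1 ≅ Z × Z/2,  H_2 = 0.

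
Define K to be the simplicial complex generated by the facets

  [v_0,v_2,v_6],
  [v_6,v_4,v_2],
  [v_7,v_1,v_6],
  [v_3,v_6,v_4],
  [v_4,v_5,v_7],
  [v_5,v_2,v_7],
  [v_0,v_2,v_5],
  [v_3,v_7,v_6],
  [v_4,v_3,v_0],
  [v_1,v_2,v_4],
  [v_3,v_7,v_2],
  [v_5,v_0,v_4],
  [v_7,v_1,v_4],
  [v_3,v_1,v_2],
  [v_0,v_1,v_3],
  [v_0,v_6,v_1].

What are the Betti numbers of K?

Order the vertices as v_0 < v_1 < v_2 < v_3 < v_4 < v_5 < v_6 < v_7. Listing each simplex with vertices in this order, K has dimension 2 with simplices:

  0-simplices (8): [v_0], [v_1], [v_2], [v_3], [v_4], [v_5], [v_6], [v_7]
  1-simplices (24): (24 of them)
  2-simplices (16): (16 of them)

Hence C_0 ≅ Z^8, C_1 ≅ Z^24, C_2 ≅ Z^16.

The boundary map ∂_1: C_1 → C_0 maps an edge to its endpoints' difference, ∂[p,q] = q − p. For instance
  ∂[v_2,v_6] = [v_6] − [v_2].
As a 8×24 matrix over Z this has rank 7, with invariant factors (1,1,1,1,1,1,1).

∂_2: C_2 → C_1 sends each 2-simplex [p,q,r] to [q,r] − [p,r] + [p,q]. For instance
  ∂[v_0,v_4,v_5] = [v_4,v_5] − [v_0,v_5] + [v_0,v_4],
  ∂[v_3,v_4,v_6] = [v_4,v_6] − [v_3,v_6] + [v_3,v_4].
As a 24×16 matrix over Z this has rank 15, with invariant factors (1,1,1,1,1,1,1,1,1,1,1,1,1,1,1).

Now H_k = ker ∂_k / im ∂_{k+1}, so:

  H_0: rank C_0 − rank ∂_1 = 8 − 7 = 1, and the invariant factors of ∂_1 are all 1, so H_0 ≅ Z.
  H_1: rank ker ∂_1 − rank ∂_2 = (24 − 7) − 15 = 2, and the invariant factors of ∂_2 are all 1, so H_1 ≅ Z^2.
  H_2: rank ker ∂_2 − rank ∂_3 = (16 − 15) − 0 = 1, and there is no ∂_3, so H_2 ≅ Z.

(K is a triangulation of the torus T^2.)

Hence the Betti numbers are b_0 = 1, b_1 = 2, b_2 = 1.

b_0 = 1, b_1 = 2, b_2 = 1.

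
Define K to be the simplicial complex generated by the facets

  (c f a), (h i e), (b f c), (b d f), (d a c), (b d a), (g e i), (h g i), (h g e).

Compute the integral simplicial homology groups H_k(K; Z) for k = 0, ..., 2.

Take the total order a < b < c < d < e < f < g < h < i on the vertex set. Then K (dimension 2) consists of the simplices:

  0-simplices (9): a, b, c, d, e, f, g, h, i
  1-simplices (16): ab, ac, ad, af, bc, bd, bf, cd, cf, df, eg, eh, ei, gh, gi, hi
  2-simplices (9): abd, acd, acf, bcf, bdf, egh, egi, ehi, ghi

Hence C_0 ≅ Z^9, C_1 ≅ Z^16, C_2 ≅ Z^9.

The boundary map ∂_1: C_1 → C_0 is given by ∂[p,q] = [q] − [p]. For instance
  ∂gi = i − g.
The resulting 9×16 matrix has rank 7, and its Smith normal form has invariant factors (1,1,1,1,1,1,1).

The boundary map ∂_2: C_2 → C_1 acts by ∂[p,q,r] = [q,r] − [p,r] + [p,q]. For instance
  ∂egh = gh − eh + eg,
  ∂abd = bd − ad + ab.
The 16×9 boundary matrix has rank 8 and Smith normal form diag(1,1,1,1,1,1,1,1).

Now H_k = ker ∂_k / im ∂_{k+1}, so:

  H_0: rank C_0 − rank ∂_1 = 9 − 7 = 2, and the invariant factors of ∂_1 are all 1, so H_0 ≅ Z^2.
  H_1: rank ker ∂_1 − rank ∂_2 = (16 − 7) − 8 = 1, and the invariant factors of ∂_2 are all 1, so H_1 ≅ Z.
  H_2: rank ker ∂_2 − rank ∂_3 = (9 − 8) − 0 = 1, and there is no ∂_3, so H_2 ≅ Z.

H_0 ≅ Z^2,  H_1 ≅ Z,  H_2 ≅ Z.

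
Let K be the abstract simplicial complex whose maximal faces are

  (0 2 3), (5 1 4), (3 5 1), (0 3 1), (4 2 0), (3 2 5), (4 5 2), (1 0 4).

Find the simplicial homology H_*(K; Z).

Take the total order 0 < 1 < 2 < 3 < 4 < 5 on the vertex set. Then K (dimension 2) consists of the simplices:

  0-simplices (6): [0], [1], [2], [3], [4], [5]
  1-simplices (12): [0,1], [0,2], [0,3], [0,4], [1,3], [1,4], [1,5], [2,3], [2,4], [2,5], [3,5], [4,5]
  2-simplices (8): [0,1,3], [0,1,4], [0,2,3], [0,2,4], [1,3,5], [1,4,5], [2,3,5], [2,4,5]

Hence C_0 ≅ Z^6, C_1 ≅ Z^12, C_2 ≅ Z^8.

Boundary ∂_1: C_1 → C_0 sends each edge [p,q] (with p < q) to q − p. For instance
  ∂[0,1] = [1] − [0].
As a 6×12 matrix over Z this has rank 5, with invariant factors (1,1,1,1,1).

The boundary map ∂_2: C_2 → C_1 sends each 2-simplex [p,q,r] to [q,r] − [p,r] + [p,q]. For instance
  ∂[0,1,3] = [1,3] − [0,3] + [0,1],
  ∂[2,4,5] = [4,5] − [2,5] + [2,4].
The resulting 12×8 matrix has rank 7, and its Smith normal form has invariant factors (1,1,1,1,1,1,1).

Now H_k = ker ∂_k / im ∂_{k+1}, so:

  H_0: rank C_0 − rank ∂_1 = 6 − 5 = 1, and the invariant factors of ∂_1 are all 1, so H_0 = Z.
  H_1: rank ker ∂_1 − rank ∂_2 = (12 − 5) − 7 = 0, and the invariant factors of ∂_2 are all 1, so H_1 = 0.
  H_2: rank ker ∂_2 − rank ∂_3 = (8 − 7) − 0 = 1, and there is no ∂_3, so H_2 = Z.

(K is a triangulation of the 2-sphere S^2.)

H_0 ≅ Z,  H_1 = 0,  H_2 ≅ Z.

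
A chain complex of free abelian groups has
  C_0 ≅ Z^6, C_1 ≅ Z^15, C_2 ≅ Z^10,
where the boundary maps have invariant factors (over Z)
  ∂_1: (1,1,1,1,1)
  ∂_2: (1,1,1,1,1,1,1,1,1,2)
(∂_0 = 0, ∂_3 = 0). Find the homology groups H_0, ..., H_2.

H_0: b_0 = 6 − 0 − 5 = 1; torsion from ∂_1 factors > 1: none. So H_0 ≅ Z.
H_1: b_1 = 15 − 5 − 10 = 0; torsion from ∂_2 factors > 1: [2]. So H_1 ≅ Z/2.
H_2: b_2 = 10 − 10 − 0 = 0; torsion from ∂_3 factors > 1: none. So H_2 ≅ 0.

H_0 ≅ Z,  H_1 ≅ Z/2,  H_2 = 0.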